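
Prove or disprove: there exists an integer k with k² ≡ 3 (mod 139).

There is no such integer.

139 is prime, so by Euler's criterion 3 is a square mod 139 iff 3^((139−1)/2) = 3^69 ≡ 1 (mod 139).
Squaring successively (mod 139): 3^2 = 9 ≡ 9; 3^4 ≡ 9² = 81 ≡ 81; 3^8 ≡ 81² = 6561 ≡ 28; 3^16 ≡ 28² = 784 ≡ 89; 3^32 ≡ 89² = 7921 ≡ 137; 3^64 ≡ 137² = 18769 ≡ 4.
Since 69 = 64 + 4 + 1, 3^69 ≡ 4 · 81 · 3; multiplying out mod 139: 4·81 = 324 ≡ 46, then 46·3 = 138 ≡ 138. Thus 3^69 ≡ 138 ≡ −1 (mod 139).
The value −1 means 3 is a non-residue modulo 139, so k² ≡ 3 (mod 139) is impossible.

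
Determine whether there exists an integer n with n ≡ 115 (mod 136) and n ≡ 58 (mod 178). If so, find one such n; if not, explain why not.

gcd(136, 178) = 2. If n ≡ 115 (mod 136) and n ≡ 58 (mod 178), then n ≡ 115 (mod 2) and n ≡ 58 (mod 2).
These are incompatible: 115 − 58 = 57 is not divisible by 2.
Hence the system has no solution.

No such integer exists.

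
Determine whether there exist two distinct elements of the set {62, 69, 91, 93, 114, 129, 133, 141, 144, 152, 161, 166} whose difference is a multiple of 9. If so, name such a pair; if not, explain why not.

Both 62 and 152 leave remainder 8 on division by 9; their difference 90 = 10·9 is a multiple of 9.

Yes: 62 and 152.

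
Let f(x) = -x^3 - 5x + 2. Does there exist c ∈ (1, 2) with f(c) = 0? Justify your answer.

Evaluate at the endpoints: f(1) = -4, f(2) = -16 — same sign (negative).
The derivative f'(x) = -3x^2 - 5 is a quadratic with discriminant 0² − 4·(-3)·(-5) = -60 < 0; it never vanishes, so it is always negative (sign of the leading coefficient).
Hence f is strictly decreasing on ℝ, and in particular on [1, 2]. A strictly monotone function with same-sign endpoint values stays negative on the whole interval, so f has no zero in (1, 2).

f has no root in that interval.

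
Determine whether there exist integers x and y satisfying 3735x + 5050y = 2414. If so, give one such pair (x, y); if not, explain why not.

No, no such integers exist.

Both 3735 and 5050 are divisible by gcd(3735, 5050) = 5, hence so is any combination 3735x + 5050y.
But 2414 is not a multiple of 5 (it leaves remainder 4).
Therefore 3735x + 5050y = 2414 has no solution in integers.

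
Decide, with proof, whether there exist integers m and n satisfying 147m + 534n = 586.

No such integers exist.

gcd(147, 534) = 3, so every integer of the form 147m + 534n is a multiple of 3.
But 586 is not a multiple of 3 (it leaves remainder 1).
So the equation is unsolvable over ℤ.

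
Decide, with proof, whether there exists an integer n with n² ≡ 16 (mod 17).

n = 4

Take n = 4. Then 4² = 16, and since 0 ≤ 16 < 17 this is already reduced: 4² ≡ 16 (mod 17).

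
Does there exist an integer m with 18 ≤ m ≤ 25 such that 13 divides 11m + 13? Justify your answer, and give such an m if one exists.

At m = 18, 11·18 + 13 = 211 ≡ 3 (mod 13), and each step in m adds 11, giving residues 3, 1, 12, 10, 8, 6, 4, 2 for m = 18, 19, …, 25.
None is 0, so 13 never divides 11m + 13 on this range.

There is no such integer m in that range.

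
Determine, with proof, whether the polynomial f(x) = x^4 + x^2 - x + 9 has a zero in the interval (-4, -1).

The endpoint values f(-4) = 285 and f(-1) = 12 are both positive. Claim: f(x) > 0 for every x in (-4, -1).
Substitute x = -1 − u, where 0 < u < 3 on the interval. Expanding, f(-1 − u) = u^4 + 4u^3 + 7u^2 + 7u + 12.
The nonzero coefficients here are all positive, so for u > 0 every term is positive (or zero), and the constant term 12 is strictly positive.
So f is strictly positive on (-4, -1); no root exists in the interval.

f has no root in that interval.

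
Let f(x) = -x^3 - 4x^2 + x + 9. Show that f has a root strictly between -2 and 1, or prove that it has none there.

Yes, f has a root in the interval.

f(-2) = -1 and f(1) = 5, which have opposite signs.
Since f is a polynomial it is continuous on [-2, 1].
By the Intermediate Value Theorem, f takes the value 0 somewhere in the open interval.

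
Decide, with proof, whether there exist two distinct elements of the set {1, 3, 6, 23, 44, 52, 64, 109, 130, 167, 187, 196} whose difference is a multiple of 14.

Two integers differ by a multiple of 14 exactly when they have the same residue mod 14. The residues are 1↦1, 3↦3, 6↦6, 23↦9, 44↦2, 52↦10, 64↦8, 109↦11, 130↦4, 167↦13, 187↦5, 196↦0.
All 12 residues are distinct, so no two elements differ by a multiple of 14.

There is no such pair.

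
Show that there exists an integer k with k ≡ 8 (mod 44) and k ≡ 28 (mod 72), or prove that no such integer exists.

gcd(44, 72) = 4. A simultaneous solution exists iff 8 ≡ 28 (mod 4); here 8 mod 4 = 0 = 28 mod 4, so it does.
The integers ≡ 8 (mod 44) are 8, 52, 96, 140, 184, 228, 272, 316, …; their remainders mod 72 are 8, 52, 24, 68, 40, 12, 56, 28, so k = 316 is the first that is ≡ 28 (mod 72).
Indeed 316 ≡ 8 (mod 44) and 316 ≡ 28 (mod 72).

k = 316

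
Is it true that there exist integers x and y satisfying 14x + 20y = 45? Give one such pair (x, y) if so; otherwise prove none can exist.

No, no such integers exist.

gcd(14, 20) = 2, so every integer of the form 14x + 20y is a multiple of 2.
But 45 = 2·22 + 1, so 2 ∤ 45.
Therefore 14x + 20y = 45 has no solution in integers.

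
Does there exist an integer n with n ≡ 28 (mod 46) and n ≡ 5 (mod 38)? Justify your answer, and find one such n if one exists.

Reduce both congruences modulo 2, which divides 46 and 38: they say n ≡ 28 (mod 2) and n ≡ 5 (mod 2).
These are incompatible: 28 − 5 = 23 is not divisible by 2.
Hence the system has no solution.

No such integer exists.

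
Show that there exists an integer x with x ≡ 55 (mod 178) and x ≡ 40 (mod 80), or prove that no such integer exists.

No such integer exists.

Both moduli are multiples of 2 = gcd(178, 80), so any solution would satisfy x ≡ 55 and x ≡ 40 modulo 2 simultaneously.
But 55 mod 2 = 1 while 40 mod 2 = 0, a contradiction.
Therefore no such x exists.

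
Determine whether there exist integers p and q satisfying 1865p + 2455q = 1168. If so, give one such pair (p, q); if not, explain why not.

Both 1865 and 2455 are divisible by gcd(1865, 2455) = 5, hence so is any combination 1865p + 2455q.
But 1168 is not a multiple of 5 (it leaves remainder 3).
So the equation is unsolvable over ℤ.

There are no such integers.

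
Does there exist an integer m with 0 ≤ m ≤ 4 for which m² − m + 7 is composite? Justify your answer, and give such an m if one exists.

m = 2

At m = 2: 2² − 2 + 7 = 9 = 3·3, which is composite.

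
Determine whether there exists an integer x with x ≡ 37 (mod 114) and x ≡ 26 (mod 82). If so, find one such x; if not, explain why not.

No such integer exists.

Both moduli are multiples of 2 = gcd(114, 82), so any solution would satisfy x ≡ 37 and x ≡ 26 modulo 2 simultaneously.
These are incompatible: 37 − 26 = 11 is not divisible by 2.
Therefore no such x exists.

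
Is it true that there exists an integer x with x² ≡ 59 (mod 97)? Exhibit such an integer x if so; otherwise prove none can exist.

There is no such integer.

Apply Euler's criterion with the prime 97: 59 is a quadratic residue iff 59^48 ≡ 1 (mod 97), and a non-residue iff it is ≡ −1.
Repeated squaring mod 97: 59^2 = 3481 ≡ 86; 59^4 ≡ 86² = 7396 ≡ 24; 59^8 ≡ 24² = 576 ≡ 91; 59^16 ≡ 91² = 8281 ≡ 36; 59^32 ≡ 36² = 1296 ≡ 35.
Since 48 = 32 + 16, 59^48 ≡ 35 · 36; multiplying out mod 97: 35·36 = 1260 ≡ 96. Thus 59^48 ≡ 96 ≡ −1 (mod 97).
The value −1 means 59 is a non-residue modulo 97, so x² ≡ 59 (mod 97) is impossible.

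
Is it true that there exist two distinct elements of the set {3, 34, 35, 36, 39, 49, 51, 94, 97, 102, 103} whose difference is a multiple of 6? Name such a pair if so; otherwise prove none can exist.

Both 3 and 39 leave remainder 3 on division by 6; their difference 36 = 6·6 is a multiple of 6.

Yes: 3 and 39.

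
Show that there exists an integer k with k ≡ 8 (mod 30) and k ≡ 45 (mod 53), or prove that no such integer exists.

k = 98

gcd(30, 53) = 1, so the Chinese Remainder Theorem guarantees exactly one residue class mod 1590 satisfying both.
Any solution of the first congruence is k = 8 + 30t; substituting into the second, 30t ≡ 45 − 8 ≡ 37 (mod 53).
Since 30·23 = 690 = 13·53 + 1, the inverse of 30 mod 53 is 23.
Therefore t ≡ 23·37 = 851 ≡ 3 (mod 53).
With t = 3: k = 8 + 30·3 = 98.
Indeed 98 ≡ 8 (mod 30) and 98 ≡ 45 (mod 53).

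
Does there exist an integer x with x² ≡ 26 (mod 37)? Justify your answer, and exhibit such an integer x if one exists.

x = 10 works: 10² = 100, and 100 − 26 = 74 = 2·37.

x = 10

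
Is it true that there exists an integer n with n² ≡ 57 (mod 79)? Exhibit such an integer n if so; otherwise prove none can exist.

No such integer exists.

79 is prime, so by Euler's criterion 57 is a square mod 79 iff 57^((79−1)/2) = 57^39 ≡ 1 (mod 79).
Squaring successively (mod 79): 57^2 = 3249 ≡ 10; 57^4 ≡ 10² = 100 ≡ 21; 57^8 ≡ 21² = 441 ≡ 46; 57^16 ≡ 46² = 2116 ≡ 62; 57^32 ≡ 62² = 3844 ≡ 52.
Since 39 = 32 + 4 + 2 + 1, 57^39 ≡ 52 · 21 · 10 · 57; multiplying out mod 79: 52·21 = 1092 ≡ 65, then 65·10 = 650 ≡ 18, then 18·57 = 1026 ≡ 78. Thus 57^39 ≡ 78 ≡ −1 (mod 79).
The value −1 means 57 is a non-residue modulo 79, so n² ≡ 57 (mod 79) is impossible.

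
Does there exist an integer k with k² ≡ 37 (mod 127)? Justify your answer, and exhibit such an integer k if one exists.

k = 75

Take k = 75. Then 75² = 5625 = 44·127 + 37, so 75² ≡ 37 (mod 127).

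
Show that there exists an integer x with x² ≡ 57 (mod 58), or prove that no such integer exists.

Take x = 41. Then 41² = 1681 = 28·58 + 57, so 41² ≡ 57 (mod 58).

x = 41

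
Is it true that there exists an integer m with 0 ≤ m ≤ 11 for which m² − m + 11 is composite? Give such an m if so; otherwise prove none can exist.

At m = 11: 11² − 11 + 11 = 121 = 11·11, which is composite.

m = 11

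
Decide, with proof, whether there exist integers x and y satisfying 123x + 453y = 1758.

x = 99, y = -23

gcd(123, 453) = 3, and 3 divides 1758, so integer solutions exist.
Dividing through by 3 reduces the equation to 41x + 151y = 586.
Dividing repeatedly: 151 = 3·41 + 28, 41 = 1·28 + 13, 28 = 2·13 + 2, 13 = 6·2 + 1, 2 = 2·1 + 0.
Unwinding: 1 = 13 − 6·2 = 13 − 6·(28 − 2·13) = −6·28 + 13·13 = −6·28 + 13·(41 − 1·28) = 13·41 − 19·28 = 13·41 − 19·(151 − 3·41) = −19·151 + 70·41, i.e. 41·70 + 151·(-19) = 1.
Times 586: 41·41020 + 151·(-11134) = 586, so (41020, -11134) solves it.
Shifting by a multiple of (151, −41) keeps it a solution: x = 41020 − 271·151 = 99, y = -11134 + 271·41 = -23.
Check: 123·99 + 453·(-23) = 12177 − 10419 = 1758. ✓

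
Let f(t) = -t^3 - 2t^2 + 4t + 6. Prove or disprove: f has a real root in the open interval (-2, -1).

Yes, f has a root in the interval.

f(-2) = -2 and f(-1) = 1, which have opposite signs.
Since f is a polynomial it is continuous on [-2, -1].
By the Intermediate Value Theorem, f takes the value 0 somewhere in the open interval.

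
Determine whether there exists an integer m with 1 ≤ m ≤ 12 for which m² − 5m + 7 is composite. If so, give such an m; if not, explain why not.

At m = 7: 7² − 5·7 + 7 = 21 = 3·7, which is composite.

m = 7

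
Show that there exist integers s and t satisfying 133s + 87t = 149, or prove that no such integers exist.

s = 77, t = -116

Since gcd(133, 87) = 1, every integer is an integer combination of 133 and 87.
Dividing repeatedly: 133 = 1·87 + 46, 87 = 1·46 + 41, 46 = 1·41 + 5, 41 = 8·5 + 1, 5 = 5·1 + 0.
Back-substituting, 1 = 41 − 8·5 = 41 − 8·(46 − 1·41) = −8·46 + 9·41 = −8·46 + 9·(87 − 1·46) = 9·87 − 17·46 = 9·87 − 17·(133 − 1·87) = −17·133 + 26·87; that is, 133·(-17) + 87·26 = 1.
Scaling by 149 gives the particular solution (s, t) = (-2533, 3874).
Shifting by a multiple of (87, −133) keeps it a solution: s = -2533 + 30·87 = 77, t = 3874 − 30·133 = -116.
Check: 133·77 + 87·(-116) = 10241 − 10092 = 149. ✓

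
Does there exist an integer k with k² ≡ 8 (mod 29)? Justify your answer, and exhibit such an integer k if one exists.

Apply Euler's criterion with the prime 29: 8 is a quadratic residue iff 8^14 ≡ 1 (mod 29), and a non-residue iff it is ≡ −1.
Repeated squaring mod 29: 8^2 = 64 ≡ 6; 8^4 ≡ 6² = 36 ≡ 7; 8^8 ≡ 7² = 49 ≡ 20.
Since 14 = 8 + 4 + 2, 8^14 ≡ 20 · 7 · 6; multiplying out mod 29: 20·7 = 140 ≡ 24, then 24·6 = 144 ≡ 28. Thus 8^14 ≡ 28 ≡ −1 (mod 29).
By Euler's criterion 8 is a quadratic non-residue mod 29: no k satisfies k² ≡ 8 (mod 29).

There is no such integer.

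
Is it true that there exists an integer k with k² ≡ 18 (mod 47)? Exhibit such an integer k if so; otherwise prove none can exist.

k = 26

Take k = 26. Then 26² = 676 = 14·47 + 18, so 26² ≡ 18 (mod 47).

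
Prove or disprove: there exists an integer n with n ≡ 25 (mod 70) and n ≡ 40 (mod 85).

n = 1145

The moduli are not coprime: gcd(70, 85) = 5. Compatibility requires 5 ∣ (40 − 25) = 15, which holds, so solutions exist.
Put n = 25 + 70t, so we need 70t ≡ 15 (mod 85), equivalently (divide by 5) 14t ≡ 3 (mod 17).
Since 14·11 = 154 = 9·17 + 1, the inverse of 14 mod 17 is 11.
Therefore t ≡ 11·3 = 33 ≡ 16 (mod 17).
Then n = 25 + 70·16 = 1145.
Check: 1145 mod 70 = 25, 1145 mod 85 = 40. ✓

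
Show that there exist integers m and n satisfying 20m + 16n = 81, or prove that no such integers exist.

There are no such integers.

Any value of 20m + 16n is a multiple of gcd(20, 16) = 4.
However 81 leaves remainder 1 on division by 4.
So the equation is unsolvable over ℤ.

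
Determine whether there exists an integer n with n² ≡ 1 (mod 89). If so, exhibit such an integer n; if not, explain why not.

Take n = 88. Then 88² = 7744 = 87·89 + 1, so 88² ≡ 1 (mod 89).

n = 88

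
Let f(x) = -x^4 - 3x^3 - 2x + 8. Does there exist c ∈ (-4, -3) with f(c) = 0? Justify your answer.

Yes, such a c exists.

f(-4) = -48 and f(-3) = 14, which have opposite signs.
Since f is a polynomial it is continuous on [-4, -3].
By the Intermediate Value Theorem, f takes the value 0 somewhere in the open interval.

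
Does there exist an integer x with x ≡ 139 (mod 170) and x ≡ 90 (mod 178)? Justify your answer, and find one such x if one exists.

gcd(170, 178) = 2. If x ≡ 139 (mod 170) and x ≡ 90 (mod 178), then x ≡ 139 (mod 2) and x ≡ 90 (mod 2).
However 139 ≡ 1 and 90 ≡ 0 (mod 2), and 1 ≠ 0.
So no integer satisfies both congruences.

There is no such integer.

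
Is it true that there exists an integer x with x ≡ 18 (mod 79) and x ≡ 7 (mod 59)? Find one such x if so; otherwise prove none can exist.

The moduli 79 and 59 are coprime, so by the Chinese Remainder Theorem a unique solution modulo 4661 exists.
Any solution of the first congruence is x = 18 + 79t; substituting into the second, 79t ≡ 7 − 18 ≡ 48 (mod 59).
79 ≡ 20 (mod 59), so this reads 20t ≡ 48 (mod 59). To invert 20 modulo 59: 59 = 2·20 + 19, 20 = 1·19 + 1, 19 = 19·1 + 0, and unwinding, 1 = 20 − 1·19 = 20 − (59 − 2·20) = −59 + 3·20. Thus 20⁻¹ ≡ 3 (mod 59).
Therefore t ≡ 3·48 = 144 ≡ 26 (mod 59).
Taking t = 26 gives x = 18 + 79·26 = 2072.
Check: 2072 mod 79 = 18, 2072 mod 59 = 7. ✓

x = 2072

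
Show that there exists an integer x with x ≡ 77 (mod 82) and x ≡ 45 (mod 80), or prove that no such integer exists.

x = 2045

Here gcd(82, 80) = 2, and both 77 and 45 leave remainder 1 mod 2, so the system is consistent.
Put x = 77 + 82t, so we need 82t ≡ 48 (mod 80), equivalently (divide by 2) 41t ≡ 24 (mod 40).
41 ≡ 1 (mod 40), so this reads 1t ≡ 24 (mod 40). So t ≡ 24 (mod 40).
Then x = 77 + 82·24 = 2045.
Indeed 2045 ≡ 77 (mod 82) and 2045 ≡ 45 (mod 80).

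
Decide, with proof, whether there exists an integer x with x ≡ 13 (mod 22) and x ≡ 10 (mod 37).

x = 343

Since 22 and 37 share no common factor, CRT says the pair of congruences has a solution (unique mod 814).
Write x = 13 + 22t and require 13 + 22t ≡ 10 (mod 37), i.e. 22t ≡ 34 (mod 37).
Since 22·32 = 704 = 19·37 + 1, the inverse of 22 mod 37 is 32.
Therefore t ≡ 32·34 = 1088 ≡ 15 (mod 37).
Taking t = 15 gives x = 13 + 22·15 = 343.
Check: 343 mod 22 = 13, 343 mod 37 = 10. ✓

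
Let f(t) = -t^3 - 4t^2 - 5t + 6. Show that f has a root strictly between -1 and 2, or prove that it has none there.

Such a root exists.

f(-1) = 8 and f(2) = -28, which have opposite signs.
Since f is a polynomial it is continuous on [-1, 2].
By the Intermediate Value Theorem, f takes the value 0 somewhere in the open interval.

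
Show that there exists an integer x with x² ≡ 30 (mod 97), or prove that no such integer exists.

No such integer exists.

Apply Euler's criterion with the prime 97: 30 is a quadratic residue iff 30^48 ≡ 1 (mod 97), and a non-residue iff it is ≡ −1.
Repeated squaring mod 97: 30^2 = 900 ≡ 27; 30^4 ≡ 27² = 729 ≡ 50; 30^8 ≡ 50² = 2500 ≡ 75; 30^16 ≡ 75² = 5625 ≡ 96; 30^32 ≡ 96² = 9216 ≡ 1.
Since 48 = 32 + 16, 30^48 ≡ 1 · 96; multiplying out mod 97: 1·96 = 96 ≡ 96. Thus 30^48 ≡ 96 ≡ −1 (mod 97).
By Euler's criterion 30 is a quadratic non-residue mod 97: no x satisfies x² ≡ 30 (mod 97).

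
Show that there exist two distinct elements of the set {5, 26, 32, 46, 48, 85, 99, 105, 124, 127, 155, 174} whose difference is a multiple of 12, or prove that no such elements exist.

Reduce each element modulo 12: 5↦5, 26↦2, 32↦8, 46↦10, 48↦0, 85↦1, 99↦3, 105↦9, 124↦4, 127↦7, 155↦11, 174↦6.
All 12 residues are distinct, so no two elements differ by a multiple of 12.

No, no such pair exists.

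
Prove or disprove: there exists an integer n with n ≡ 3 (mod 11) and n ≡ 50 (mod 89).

gcd(11, 89) = 1, so the Chinese Remainder Theorem guarantees exactly one residue class mod 979 satisfying both.
Write n = 3 + 11t and require 3 + 11t ≡ 50 (mod 89), i.e. 11t ≡ 47 (mod 89).
To invert 11 modulo 89: 89 = 8·11 + 1, 11 = 11·1 + 0, and unwinding, 1 = 89 − 8·11. Thus 11⁻¹ ≡ -8 ≡ 81 (mod 89).
Therefore t ≡ 81·47 = 3807 ≡ 69 (mod 89).
Taking t = 69 gives n = 3 + 11·69 = 762.
Verify: 762 = 69·11 + 3 and 762 = 8·89 + 50. ✓

n = 762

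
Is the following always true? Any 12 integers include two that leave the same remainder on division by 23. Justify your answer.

No; for instance {13, 14, 15, 16, 17, 18, 19, 20, 21, 22, 23, 24} is a counterexample.

Try 12 consecutive integers, 13, 14, …, 24. Their remainders mod 23 are 13, 14, 15, 16, 17, 18, 19, 20, 21, 22, 0, 1 — pairwise different, as any 12 ≤ 23 consecutive integers have distinct residues.
So no two of them leave the same remainder on division by 23; the claim fails for this set.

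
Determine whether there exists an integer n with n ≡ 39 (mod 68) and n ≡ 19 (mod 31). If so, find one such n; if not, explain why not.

Since 68 and 31 share no common factor, CRT says the pair of congruences has a solution (unique mod 2108).
Write n = 39 + 68t and require 39 + 68t ≡ 19 (mod 31), i.e. 68t ≡ 11 (mod 31).
68 ≡ 6 (mod 31), so this reads 6t ≡ 11 (mod 31). To invert 6 modulo 31: 31 = 5·6 + 1, 6 = 6·1 + 0, and unwinding, 1 = 31 − 5·6. Thus 6⁻¹ ≡ -5 ≡ 26 (mod 31).
Multiplying by 26: t ≡ 26·11 = 286 ≡ 7 (mod 31).
With t = 7: n = 39 + 68·7 = 515.
Verify: 515 = 7·68 + 39 and 515 = 16·31 + 19. ✓

n = 515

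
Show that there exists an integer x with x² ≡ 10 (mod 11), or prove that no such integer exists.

No such integer exists.

Since (11 − x)² ≡ x² (mod 11), it suffices to square x = 0, 1, …, 5: the residues are 0, 1, 4, 9, 5, 3.
The set of squares mod 11 is therefore {0, 1, 3, 4, 5, 9}, which does not contain 10.
Therefore x² ≡ 10 (mod 11) has no solution.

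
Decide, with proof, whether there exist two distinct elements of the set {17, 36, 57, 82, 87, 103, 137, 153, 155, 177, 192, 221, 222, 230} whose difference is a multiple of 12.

The pair (17, 137) works.

Both 17 and 137 leave remainder 5 on division by 12; their difference 120 = 10·12 is a multiple of 12.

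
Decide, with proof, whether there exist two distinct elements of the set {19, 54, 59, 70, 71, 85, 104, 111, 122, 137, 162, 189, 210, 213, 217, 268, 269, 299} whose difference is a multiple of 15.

Reduce each element mod 15: 19↦4, 54↦9, 59↦14, 70↦10, 71↦11, 85↦10, 104↦14, 111↦6, 122↦2, 137↦2, 162↦12, 189↦9, 210↦0, 213↦3, 217↦7, 268↦13, 269↦14, 299↦14. The residue 9 repeats (at 54 and 189), and 189 − 54 = 135 = 9·15.

The pair (54, 189) works.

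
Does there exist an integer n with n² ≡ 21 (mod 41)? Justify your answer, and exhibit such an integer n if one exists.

n = 29

n = 29 works: 29² = 841, and 841 − 21 = 820 = 20·41.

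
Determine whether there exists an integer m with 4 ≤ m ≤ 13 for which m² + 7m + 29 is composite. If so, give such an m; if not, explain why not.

m = 13

At m = 13: 13² + 7·13 + 29 = 289 = 17·17, which is composite.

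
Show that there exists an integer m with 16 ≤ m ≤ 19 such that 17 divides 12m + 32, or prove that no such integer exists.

No such integer m in that range exists.

The values of 12m + 32 for m = 16, 17, 18, 19 are 224, 236, 248, 260; reduced mod 17 these are 3, 15, 10, 5.
The residue 0 does not occur, so no m in [16, 19] makes 12m + 32 a multiple of 17.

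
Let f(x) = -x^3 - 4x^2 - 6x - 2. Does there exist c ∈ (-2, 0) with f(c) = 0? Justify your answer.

f(-2) = 2 and f(0) = -2, which have opposite signs.
f is continuous everywhere (it is a polynomial), in particular on [-2, 0].
By the Intermediate Value Theorem f must vanish at some point of (-2, 0).

Yes, such a c exists.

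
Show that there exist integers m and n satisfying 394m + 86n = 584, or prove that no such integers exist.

m = 22, n = -94

Every value of 394m + 86n is a multiple of gcd(394, 86) = 2; since 2 ∣ 584, solutions exist.
Dividing through by 2 reduces the equation to 197m + 43n = 292.
Euclidean algorithm: 197 = 4·43 + 25, 43 = 1·25 + 18, 25 = 1·18 + 7, 18 = 2·7 + 4, 7 = 1·4 + 3, 4 = 1·3 + 1, 3 = 3·1 + 0.
Unwinding: 1 = 4 − 1·3 = 4 − (7 − 1·4) = −7 + 2·4 = −7 + 2·(18 − 2·7) = 2·18 − 5·7 = 2·18 − 5·(25 − 1·18) = −5·25 + 7·18 = −5·25 + 7·(43 − 1·25) = 7·43 − 12·25 = 7·43 − 12·(197 − 4·43) = −12·197 + 55·43, i.e. 197·(-12) + 43·55 = 1.
Times 292: 197·(-3504) + 43·16060 = 292, so (-3504, 16060) solves it.
The general solution is m = -3504 + 43k, n = 16060 − 197k; taking k = 82 gives the smaller pair m = 22, n = -94.
Check: 394·22 + 86·(-94) = 8668 − 8084 = 584. ✓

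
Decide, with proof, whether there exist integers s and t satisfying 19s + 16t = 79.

s = 5, t = -1

19 and 16 are coprime, so 19s + 16t ranges over all of ℤ.
Run the Euclidean algorithm on 19 and 16: 19 = 1·16 + 3, 16 = 5·3 + 1, 3 = 3·1 + 0.
Working back up the chain: 1 = 16 − 5·3 = 16 − 5·(19 − 1·16) = −5·19 + 6·16. So 19·(-5) + 16·6 = 1.
Scaling by 79 gives the particular solution (s, t) = (-395, 474).
Adding 25·16 to s and subtracting 25·19 from t gives the tidier solution (5, -1).
Check: 19·5 + 16·(-1) = 95 − 16 = 79. ✓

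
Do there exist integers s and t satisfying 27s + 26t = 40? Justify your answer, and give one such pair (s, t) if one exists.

s = 14, t = -13

27 and 26 are coprime, so 27s + 26t ranges over all of ℤ.
Run the Euclidean algorithm on 27 and 26: 27 = 1·26 + 1, 26 = 26·1 + 0.
Working back up the chain: 1 = 27 − 1·26. So 27·1 + 26·(-1) = 1.
Multiplying through by 40: s = 1·40 = 40, t = (-1)·40 = -40 is a solution.
The general solution is s = 40 + 26k, t = -40 − 27k; taking k = -1 gives the smaller pair s = 14, t = -13.
Indeed 27·14 + 26·(-13) = 378 − 338 = 40.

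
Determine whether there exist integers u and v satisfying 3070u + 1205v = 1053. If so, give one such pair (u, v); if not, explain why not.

gcd(3070, 1205) = 5, so every integer of the form 3070u + 1205v is a multiple of 5.
But 1053 is not a multiple of 5 (it leaves remainder 3).
Therefore 3070u + 1205v = 1053 has no solution in integers.

There are no such integers.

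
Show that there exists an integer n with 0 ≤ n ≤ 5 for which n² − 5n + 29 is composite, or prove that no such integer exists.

At n = 4: 4² − 5·4 + 29 = 25 = 5·5, which is composite.

n = 4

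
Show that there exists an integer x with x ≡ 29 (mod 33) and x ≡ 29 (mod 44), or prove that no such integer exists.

x = 29

Here gcd(33, 44) = 11, and both 29 and 29 leave remainder 7 mod 11, so the system is consistent.
The smallest candidate x = 29 works directly: 29 ≡ 29 (mod 44).
Indeed 29 ≡ 29 (mod 33) and 29 ≡ 29 (mod 44).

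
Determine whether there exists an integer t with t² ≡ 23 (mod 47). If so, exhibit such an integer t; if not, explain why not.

No, no such integer exists.

47 is prime, so by Euler's criterion 23 is a square mod 47 iff 23^((47−1)/2) = 23^23 ≡ 1 (mod 47).
Squaring successively (mod 47): 23^2 = 529 ≡ 12; 23^4 ≡ 12² = 144 ≡ 3; 23^8 ≡ 3² = 9 ≡ 9; 23^16 ≡ 9² = 81 ≡ 34.
Since 23 = 16 + 4 + 2 + 1, 23^23 ≡ 34 · 3 · 12 · 23; multiplying out mod 47: 34·3 = 102 ≡ 8, then 8·12 = 96 ≡ 2, then 2·23 = 46 ≡ 46. Thus 23^23 ≡ 46 ≡ −1 (mod 47).
By Euler's criterion 23 is a quadratic non-residue mod 47: no t satisfies t² ≡ 23 (mod 47).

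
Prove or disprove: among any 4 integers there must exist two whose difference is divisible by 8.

No; for instance {4, 5, 6, 7} is a counterexample.

Try 4 consecutive integers, 4, 5, 6, 7. Their remainders mod 8 are 4, 5, 6, 7 — pairwise different, as any 4 ≤ 8 consecutive integers have distinct residues.
The differences between them range over 1, …, 3, none of which is divisible by 8.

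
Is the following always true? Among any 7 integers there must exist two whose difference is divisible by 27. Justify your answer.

Take the 7 consecutive integers 119, 120, …, 125: their residues mod 27 are all distinct because 7 ≤ 27.
Any two of them differ by at most 6 < 27 and by at least 1, so no difference is a multiple of 27.

No; for instance {119, 120, 121, 122, 123, 124, 125} is a counterexample.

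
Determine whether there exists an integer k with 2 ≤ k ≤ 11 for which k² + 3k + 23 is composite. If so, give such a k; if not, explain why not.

At k = 8: 8² + 3·8 + 23 = 111 = 3·37, which is composite.

k = 8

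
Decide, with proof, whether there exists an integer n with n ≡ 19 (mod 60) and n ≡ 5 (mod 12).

Both moduli are multiples of 12 = gcd(60, 12), so any solution would satisfy n ≡ 19 and n ≡ 5 modulo 12 simultaneously.
These are incompatible: 19 − 5 = 14 is not divisible by 12.
Hence the system has no solution.

No, no such integer exists.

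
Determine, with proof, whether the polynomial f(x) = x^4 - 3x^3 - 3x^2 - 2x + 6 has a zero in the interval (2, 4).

Such a root exists.

f(2) = -18 and f(4) = 14, which have opposite signs.
Since f is a polynomial it is continuous on [2, 4].
By the Intermediate Value Theorem, f takes the value 0 somewhere in the open interval.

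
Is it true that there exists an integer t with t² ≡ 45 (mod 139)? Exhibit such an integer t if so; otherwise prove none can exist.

t = 36

t = 36 works: 36² = 1296, and 1296 − 45 = 1251 = 9·139.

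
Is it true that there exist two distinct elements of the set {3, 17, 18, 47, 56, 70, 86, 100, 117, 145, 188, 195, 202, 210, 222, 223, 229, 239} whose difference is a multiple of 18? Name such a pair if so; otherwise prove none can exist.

No such pair exists.

Reduce each element modulo 18: 3↦3, 17↦17, 18↦0, 47↦11, 56↦2, 70↦16, 86↦14, 100↦10, 117↦9, 145↦1, 188↦8, 195↦15, 202↦4, 210↦12, 222↦6, 223↦7, 229↦13, 239↦5.
All 18 residues are distinct, so no two elements differ by a multiple of 18.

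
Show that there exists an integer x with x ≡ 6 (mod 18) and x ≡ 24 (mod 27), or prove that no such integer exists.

x = 24

The moduli are not coprime: gcd(18, 27) = 9. Compatibility requires 9 ∣ (24 − 6) = 18, which holds, so solutions exist.
The integers ≡ 6 (mod 18) are 6, 24, …; their remainders mod 27 are 6, 24, so x = 24 is the first that is ≡ 24 (mod 27).
Verify: 24 = 1·18 + 6 and 24 = 0·27 + 24. ✓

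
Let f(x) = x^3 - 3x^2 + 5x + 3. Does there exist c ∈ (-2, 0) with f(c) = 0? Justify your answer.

f(-2) = -27 and f(0) = 3, which have opposite signs.
Since f is a polynomial it is continuous on [-2, 0].
By the Intermediate Value Theorem f must vanish at some point of (-2, 0).

Yes, f has a root in the interval.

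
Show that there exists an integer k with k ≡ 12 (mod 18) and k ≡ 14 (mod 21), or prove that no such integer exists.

No such integer exists.

gcd(18, 21) = 3. If k ≡ 12 (mod 18) and k ≡ 14 (mod 21), then k ≡ 12 (mod 3) and k ≡ 14 (mod 3).
These are incompatible: 12 − 14 = -2 is not divisible by 3.
Hence the system has no solution.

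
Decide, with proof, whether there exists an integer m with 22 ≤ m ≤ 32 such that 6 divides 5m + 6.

Try m = 24: 5·24 + 6 = 126 = 21·6, which is divisible by 6.

m = 24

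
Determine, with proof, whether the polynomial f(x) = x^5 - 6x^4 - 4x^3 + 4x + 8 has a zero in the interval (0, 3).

f(0) = 8 and f(3) = -331, which have opposite signs.
Since f is a polynomial it is continuous on [0, 3].
By the Intermediate Value Theorem, f takes the value 0 somewhere in the open interval.

Such a root exists.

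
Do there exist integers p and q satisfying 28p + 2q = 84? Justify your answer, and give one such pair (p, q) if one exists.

p = 0, q = 42

gcd(28, 2) = 2, and 2 divides 84, so integer solutions exist.
Dividing through by 2 reduces the equation to 14p + 1q = 42.
The coefficient of q is 1, so setting p = 0 and q = 42 already solves it.
Indeed 28·0 + 2·42 = 0 + 84 = 84.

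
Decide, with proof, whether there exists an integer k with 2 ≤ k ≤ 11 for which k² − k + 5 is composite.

k = 5

At k = 5: 5² − 5 + 5 = 25 = 5·5, which is composite.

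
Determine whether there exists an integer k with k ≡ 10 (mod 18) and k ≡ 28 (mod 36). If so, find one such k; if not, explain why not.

Here gcd(18, 36) = 18, and both 10 and 28 leave remainder 10 mod 18, so the system is consistent.
The integers ≡ 10 (mod 18) are 10, 28, …; their remainders mod 36 are 10, 28, so k = 28 is the first that is ≡ 28 (mod 36).
Indeed 28 ≡ 10 (mod 18) and 28 ≡ 28 (mod 36).

k = 28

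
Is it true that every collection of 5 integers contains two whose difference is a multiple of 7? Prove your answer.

No; for instance {34, 35, 36, 37, 38} is a counterexample.

Take the 5 consecutive integers 34, 35, …, 38: their residues mod 7 are all distinct because 5 ≤ 7.
The differences between them range over 1, …, 4, none of which is divisible by 7.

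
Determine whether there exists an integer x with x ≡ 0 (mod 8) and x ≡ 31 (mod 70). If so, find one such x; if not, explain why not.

Both moduli are multiples of 2 = gcd(8, 70), so any solution would satisfy x ≡ 0 and x ≡ 31 modulo 2 simultaneously.
But 0 mod 2 = 0 while 31 mod 2 = 1, a contradiction.
So no integer satisfies both congruences.

No such integer exists.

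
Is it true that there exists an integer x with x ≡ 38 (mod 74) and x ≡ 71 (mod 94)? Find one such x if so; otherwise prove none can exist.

gcd(74, 94) = 2. If x ≡ 38 (mod 74) and x ≡ 71 (mod 94), then x ≡ 38 (mod 2) and x ≡ 71 (mod 2).
These are incompatible: 38 − 71 = -33 is not divisible by 2.
So no integer satisfies both congruences.

There is no such integer.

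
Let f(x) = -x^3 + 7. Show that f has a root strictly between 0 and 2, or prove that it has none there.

Such a root exists.

f(0) = 7 and f(2) = -1, which have opposite signs.
As a polynomial, f is continuous on every closed interval.
By the Intermediate Value Theorem f must vanish at some point of (0, 2).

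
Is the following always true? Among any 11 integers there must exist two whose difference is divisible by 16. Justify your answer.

Take the 11 consecutive integers 63, 64, …, 73: their residues mod 16 are all distinct because 11 ≤ 16.
Any two of them differ by at most 10 < 16 and by at least 1, so no difference is a multiple of 16.

No, the set {63, 64, 65, 66, 67, 68, 69, 70, 71, 72, 73} is a counterexample.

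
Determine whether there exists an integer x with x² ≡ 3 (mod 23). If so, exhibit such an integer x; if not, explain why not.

x = 7

x = 7 works: 7² = 49, and 49 − 3 = 46 = 2·23.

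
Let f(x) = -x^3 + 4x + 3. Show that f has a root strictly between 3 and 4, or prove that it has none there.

No.

The endpoint values f(3) = -12 and f(4) = -45 are both negative. Claim: f(x) < 0 for every x in (3, 4).
Substitute x = 3 + u, where 0 < u < 1 on the interval. Expanding, f(3 + u) = -u^3 - 9u^2 - 23u - 12.
The nonzero coefficients here are all negative, so for u > 0 every term is negative (or zero), and the constant term -12 is strictly negative.
Therefore f(x) < 0 throughout (3, 4), and f has no zero there.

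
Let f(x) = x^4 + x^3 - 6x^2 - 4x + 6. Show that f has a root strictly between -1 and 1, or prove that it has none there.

Such a root exists.

f(-1) = 4 and f(1) = -2, which have opposite signs.
As a polynomial, f is continuous on every closed interval.
By the Intermediate Value Theorem, f takes the value 0 somewhere in the open interval.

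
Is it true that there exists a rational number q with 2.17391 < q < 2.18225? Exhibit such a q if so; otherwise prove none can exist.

q = 24/11

Scale by 11: the interval becomes (23.91301, 24.00475), which contains the integer 24.
Dividing back, 2.17391 < 24/11 < 2.18225, and 24/11 is rational.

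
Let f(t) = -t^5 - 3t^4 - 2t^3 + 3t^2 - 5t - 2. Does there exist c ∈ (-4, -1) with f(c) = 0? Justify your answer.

The endpoint values f(-4) = 450 and f(-1) = 6 are both positive. Claim: f(t) > 0 for every t in (-4, -1).
Substitute t = -1 − u, where 0 < u < 3 on the interval. Expanding, f(-1 − u) = u^5 + 2u^4 + u^2 + 10u + 6.
The nonzero coefficients here are all positive, so for u > 0 every term is positive (or zero), and the constant term 6 is strictly positive.
So f is strictly positive on (-4, -1); no root exists in the interval.

No.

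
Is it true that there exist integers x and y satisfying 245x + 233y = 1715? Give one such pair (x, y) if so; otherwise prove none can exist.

Since gcd(245, 233) = 1, every integer is an integer combination of 245 and 233.
Dividing repeatedly: 245 = 1·233 + 12, 233 = 19·12 + 5, 12 = 2·5 + 2, 5 = 2·2 + 1, 2 = 2·1 + 0.
Unwinding: 1 = 5 − 2·2 = 5 − 2·(12 − 2·5) = −2·12 + 5·5 = −2·12 + 5·(233 − 19·12) = 5·233 − 97·12 = 5·233 − 97·(245 − 1·233) = −97·245 + 102·233, i.e. 245·(-97) + 233·102 = 1.
Scaling by 1715 gives the particular solution (x, y) = (-166355, 174930).
Shifting by a multiple of (233, −245) keeps it a solution: x = -166355 + 714·233 = 7, y = 174930 − 714·245 = 0.
Indeed 245·7 + 233·0 = 1715 + 0 = 1715.

x = 7, y = 0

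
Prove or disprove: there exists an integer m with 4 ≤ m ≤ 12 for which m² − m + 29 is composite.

At m = 8: 8² − 8 + 29 = 85 = 5·17, which is composite.

m = 8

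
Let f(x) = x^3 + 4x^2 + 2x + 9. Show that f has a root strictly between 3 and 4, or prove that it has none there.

No.

f(3) = 78 and f(4) = 145, both positive, so a sign-change argument is unavailable; we show f keeps this sign on the whole interval.
Shift to the endpoint 3: with x = 3 + u (0 < u < 1), one computes f(3 + u) = u^3 + 13u^2 + 53u + 78.
The nonzero coefficients here are all positive, so for u > 0 every term is positive (or zero), and the constant term 78 is strictly positive.
Therefore f(x) > 0 throughout (3, 4), and f has no zero there.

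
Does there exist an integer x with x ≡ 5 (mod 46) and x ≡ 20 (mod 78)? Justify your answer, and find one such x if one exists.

No, no such integer exists.

Reduce both congruences modulo 2, which divides 46 and 78: they say x ≡ 5 (mod 2) and x ≡ 20 (mod 2).
These are incompatible: 5 − 20 = -15 is not divisible by 2.
So no integer satisfies both congruences.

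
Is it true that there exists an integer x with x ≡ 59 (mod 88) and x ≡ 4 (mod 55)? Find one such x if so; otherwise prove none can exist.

Here gcd(88, 55) = 11, and both 59 and 4 leave remainder 4 mod 11, so the system is consistent.
The smallest candidate x = 59 works directly: 59 ≡ 4 (mod 55).
Verify: 59 = 0·88 + 59 and 59 = 1·55 + 4. ✓

x = 59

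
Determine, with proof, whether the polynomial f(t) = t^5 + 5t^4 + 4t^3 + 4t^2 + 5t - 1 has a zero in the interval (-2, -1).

Yes, f has a root in the interval.

f(-2) = 21 and f(-1) = -2, which have opposite signs.
As a polynomial, f is continuous on every closed interval.
By the Intermediate Value Theorem f must vanish at some point of (-2, -1).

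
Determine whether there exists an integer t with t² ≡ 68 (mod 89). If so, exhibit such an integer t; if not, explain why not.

t = 35

Take t = 35. Then 35² = 1225 = 13·89 + 68, so 35² ≡ 68 (mod 89).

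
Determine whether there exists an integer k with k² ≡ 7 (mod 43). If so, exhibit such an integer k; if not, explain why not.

Apply Euler's criterion with the prime 43: 7 is a quadratic residue iff 7^21 ≡ 1 (mod 43), and a non-residue iff it is ≡ −1.
Repeated squaring mod 43: 7^2 = 49 ≡ 6; 7^4 ≡ 6² = 36 ≡ 36; 7^8 ≡ 36² = 1296 ≡ 6; 7^16 ≡ 6² = 36 ≡ 36.
Since 21 = 16 + 4 + 1, 7^21 ≡ 36 · 36 · 7; multiplying out mod 43: 36·36 = 1296 ≡ 6, then 6·7 = 42 ≡ 42. Thus 7^21 ≡ 42 ≡ −1 (mod 43).
By Euler's criterion 7 is a quadratic non-residue mod 43: no k satisfies k² ≡ 7 (mod 43).

No, no such integer exists.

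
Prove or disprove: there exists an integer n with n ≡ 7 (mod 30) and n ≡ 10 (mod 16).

No, no such integer exists.

gcd(30, 16) = 2. If n ≡ 7 (mod 30) and n ≡ 10 (mod 16), then n ≡ 7 (mod 2) and n ≡ 10 (mod 2).
However 7 ≡ 1 and 10 ≡ 0 (mod 2), and 1 ≠ 0.
So no integer satisfies both congruences.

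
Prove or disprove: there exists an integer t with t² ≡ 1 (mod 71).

Take t = 1. Then 1² = 1, and since 0 ≤ 1 < 71 this is already reduced: 1² ≡ 1 (mod 71).

t = 1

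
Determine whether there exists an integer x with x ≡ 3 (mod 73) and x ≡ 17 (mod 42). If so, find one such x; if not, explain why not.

The moduli 73 and 42 are coprime, so by the Chinese Remainder Theorem a unique solution modulo 3066 exists.
Any solution of the first congruence is x = 3 + 73t; substituting into the second, 73t ≡ 17 − 3 ≡ 14 (mod 42).
73 ≡ 31 (mod 42), so this reads 31t ≡ 14 (mod 42). To invert 31 modulo 42: 42 = 1·31 + 11, 31 = 2·11 + 9, 11 = 1·9 + 2, 9 = 4·2 + 1, 2 = 2·1 + 0, and unwinding, 1 = 9 − 4·2 = 9 − 4·(11 − 1·9) = −4·11 + 5·9 = −4·11 + 5·(31 − 2·11) = 5·31 − 14·11 = 5·31 − 14·(42 − 1·31) = −14·42 + 19·31. Thus 31⁻¹ ≡ 19 (mod 42).
Multiplying by 19: t ≡ 19·14 = 266 ≡ 14 (mod 42).
With t = 14: x = 3 + 73·14 = 1025.
Verify: 1025 = 14·73 + 3 and 1025 = 24·42 + 17. ✓

x = 1025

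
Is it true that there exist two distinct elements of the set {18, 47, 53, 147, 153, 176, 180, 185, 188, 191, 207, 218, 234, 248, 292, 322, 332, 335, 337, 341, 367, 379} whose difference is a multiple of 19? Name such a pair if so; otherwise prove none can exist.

18 mod 19 = 18 and 322 mod 19 = 18, so 322 − 18 = 304 = 16·19.

Yes: 18 and 322.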